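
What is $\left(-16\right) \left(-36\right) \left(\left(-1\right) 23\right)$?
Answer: $-13248$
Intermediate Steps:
$\left(-16\right) \left(-36\right) \left(\left(-1\right) 23\right) = 576 \left(-23\right) = -13248$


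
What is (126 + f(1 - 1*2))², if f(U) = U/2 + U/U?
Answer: 64009/4 ≈ 16002.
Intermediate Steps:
f(U) = 1 + U/2 (f(U) = U*(½) + 1 = U/2 + 1 = 1 + U/2)
(126 + f(1 - 1*2))² = (126 + (1 + (1 - 1*2)/2))² = (126 + (1 + (1 - 2)/2))² = (126 + (1 + (½)*(-1)))² = (126 + (1 - ½))² = (126 + ½)² = (253/2)² = 64009/4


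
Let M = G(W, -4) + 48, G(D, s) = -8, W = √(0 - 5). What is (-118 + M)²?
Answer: 6084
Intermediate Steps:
W = I*√5 (W = √(-5) = I*√5 ≈ 2.2361*I)
M = 40 (M = -8 + 48 = 40)
(-118 + M)² = (-118 + 40)² = (-78)² = 6084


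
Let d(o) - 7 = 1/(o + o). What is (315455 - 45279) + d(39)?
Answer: 21074275/78 ≈ 2.7018e+5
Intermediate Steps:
d(o) = 7 + 1/(2*o) (d(o) = 7 + 1/(o + o) = 7 + 1/(2*o))
(315455 - 45279) + d(39) = (315455 - 45279) + (7 + (1/2)/39) = 270176 + (7 + (1/2)*(1/39)) = 270176 + (7 + 1/78) = 270176 + 547/78 = 21074275/78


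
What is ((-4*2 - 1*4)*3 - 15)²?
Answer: 2601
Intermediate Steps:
((-4*2 - 1*4)*3 - 15)² = ((-8 - 4)*3 - 15)² = (-12*3 - 15)² = (-36 - 15)² = (-51)² = 2601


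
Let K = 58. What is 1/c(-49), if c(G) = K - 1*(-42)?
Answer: 1/100 ≈ 0.010000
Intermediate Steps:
c(G) = 100 (c(G) = 58 - 1*(-42) = 58 + 42 = 100)
1/c(-49) = 1/100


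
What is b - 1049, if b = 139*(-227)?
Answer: -32602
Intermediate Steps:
b = -31553
b - 1049 = -31553 - 1049 = -32602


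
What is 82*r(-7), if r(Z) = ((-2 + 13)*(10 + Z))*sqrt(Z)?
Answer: 2706*I*sqrt(7) ≈ 7159.4*I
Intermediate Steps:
r(Z) = sqrt(Z)*(110 + 11*Z) (r(Z) = (11*(10 + Z))*sqrt(Z) = (110 + 11*Z)*sqrt(Z) = sqrt(Z)*(110 + 11*Z))
82*r(-7) = 82*(11*sqrt(-7)*(10 - 7)) = 82*(11*(I*sqrt(7))*3) = 82*(33*I*sqrt(7)) = 2706*I*sqrt(7)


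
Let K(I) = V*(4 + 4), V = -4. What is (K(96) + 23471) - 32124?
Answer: -8685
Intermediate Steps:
K(I) = -32 (K(I) = -4*(4 + 4) = -4*8 = -32)
(K(96) + 23471) - 32124 = (-32 + 23471) - 32124 = 23439 - 32124 = -8685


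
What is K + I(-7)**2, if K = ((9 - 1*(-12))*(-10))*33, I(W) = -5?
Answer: -6905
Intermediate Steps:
K = -6930 (K = ((9 + 12)*(-10))*33 = (21*(-10))*33 = -210*33 = -6930)
K + I(-7)**2 = -6930 + (-5)**2 = -6930 + 25 = -6905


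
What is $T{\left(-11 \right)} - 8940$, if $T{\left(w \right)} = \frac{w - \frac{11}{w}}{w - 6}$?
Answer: $- \frac{151970}{17} \approx -8939.4$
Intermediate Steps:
$T{\left(w \right)} = \frac{w - \frac{11}{w}}{-6 + w}$
$T{\left(-11 \right)} - 8940 = \frac{-11 + \left(-11\right)^{2}}{\left(-11\right) \left(-6 - 11\right)} - 8940 = - \frac{-11 + 121}{11 \left(-17\right)} - 8940 = \left(- \frac{1}{11}\right) \left(- \frac{1}{17}\right) 110 - 8940 = \frac{10}{17} - 8940 = - \frac{151970}{17}$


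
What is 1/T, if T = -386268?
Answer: -1/386268 ≈ -2.5889e-6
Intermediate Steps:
1/T = 1/(-386268) = -1/386268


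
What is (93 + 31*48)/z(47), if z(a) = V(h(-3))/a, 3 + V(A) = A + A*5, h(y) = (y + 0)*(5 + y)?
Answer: -24769/13 ≈ -1905.3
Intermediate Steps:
h(y) = y*(5 + y)
V(A) = -3 + 6*A (V(A) = -3 + (A + A*5) = -3 + (A + 5*A) = -3 + 6*A)
z(a) = -39/a (z(a) = (-3 + 6*(-3*(5 - 3)))/a = (-3 + 6*(-3*2))/a = (-3 + 6*(-6))/a = (-3 - 36)/a = -39/a)
(93 + 31*48)/z(47) = (93 + 31*48)/((-39/47)) = (93 + 1488)/((-39*1/47)) = 1581/(-39/47) = 1581*(-47/39) = -24769/13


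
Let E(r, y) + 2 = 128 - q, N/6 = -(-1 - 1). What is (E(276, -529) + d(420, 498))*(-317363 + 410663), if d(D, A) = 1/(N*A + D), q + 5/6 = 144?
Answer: -853671675/533 ≈ -1.6016e+6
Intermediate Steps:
N = 12 (N = 6*(-(-1 - 1)) = 6*(-1*(-2)) = 6*2 = 12)
q = 859/6 (q = -⅚ + 144 = 859/6 ≈ 143.17)
E(r, y) = -103/6 (E(r, y) = -2 + (128 - 1*859/6) = -2 + (128 - 859/6) = -2 - 91/6 = -103/6)
d(D, A) = 1/(D + 12*A) (d(D, A) = 1/(12*A + D) = 1/(D + 12*A))
(E(276, -529) + d(420, 498))*(-317363 + 410663) = (-103/6 + 1/(420 + 12*498))*(-317363 + 410663) = (-103/6 + 1/(420 + 5976))*93300 = (-103/6 + 1/6396)*93300 = -36599/2132*93300 = -853671675/533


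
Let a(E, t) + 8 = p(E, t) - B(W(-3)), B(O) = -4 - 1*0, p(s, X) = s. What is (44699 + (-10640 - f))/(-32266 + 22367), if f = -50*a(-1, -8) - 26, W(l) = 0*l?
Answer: -33835/9899 ≈ -3.4180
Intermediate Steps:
W(l) = 0
B(O) = -4 (B(O) = -4 + 0 = -4)
a(E, t) = -4 + E (a(E, t) = -8 + (E - 1*(-4)) = -8 + (E + 4) = -8 + (4 + E) = -4 + E)
f = 224 (f = -50*(-4 - 1) - 26 = -50*(-5) - 26 = 250 - 26 = 224)
(44699 + (-10640 - f))/(-32266 + 22367) = (44699 + (-10640 - 1*224))/(-32266 + 22367) = (44699 + (-10640 - 224))/(-9899) = (44699 - 10864)*(-1/9899) = 33835*(-1/9899) = -33835/9899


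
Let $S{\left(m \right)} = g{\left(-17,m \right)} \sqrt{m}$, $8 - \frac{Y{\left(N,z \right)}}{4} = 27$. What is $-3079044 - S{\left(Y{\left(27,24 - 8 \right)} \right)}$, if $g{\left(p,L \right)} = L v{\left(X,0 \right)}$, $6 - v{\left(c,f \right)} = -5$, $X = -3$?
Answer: $-3079044 + 1672 i \sqrt{19} \approx -3.079 \cdot 10^{6} + 7288.1 i$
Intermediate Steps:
$v{\left(c,f \right)} = 11$ ($v{\left(c,f \right)} = 6 - -5 = 6 + 5 = 11$)
$Y{\left(N,z \right)} = -76$ ($Y{\left(N,z \right)} = 32 - 108 = -76$)
$g{\left(p,L \right)} = 11 L$ ($g{\left(p,L \right)} = L 11 = 11 L$)
$S{\left(m \right)} = 11 m^{\frac{3}{2}}$ ($S{\left(m \right)} = 11 m \sqrt{m} = 11 m^{\frac{3}{2}}$)
$-3079044 - S{\left(Y{\left(27,24 - 8 \right)} \right)} = -3079044 - 11 \left(-76\right)^{\frac{3}{2}} = -3079044 - 11 \left(- 152 i \sqrt{19}\right) = -3079044 - - 1672 i \sqrt{19} = -3079044 + 1672 i \sqrt{19}$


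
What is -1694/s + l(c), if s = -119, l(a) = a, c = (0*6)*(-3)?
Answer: 242/17 ≈ 14.235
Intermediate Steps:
c = 0 (c = 0*(-3) = 0)
-1694/s + l(c) = -1694/(-119) + 0 = -1694*(-1)/119 + 0 = -154*(-11/119) + 0 = 242/17 + 0 = 242/17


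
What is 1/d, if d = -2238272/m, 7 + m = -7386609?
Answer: 923327/279784 ≈ 3.3001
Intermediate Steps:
m = -7386616 (m = -7 - 7386609 = -7386616)
d = 279784/923327 (d = -2238272/(-7386616) = -2238272*(-1/7386616) = 279784/923327 ≈ 0.30302)
1/d = 1/(279784/923327) = 923327/279784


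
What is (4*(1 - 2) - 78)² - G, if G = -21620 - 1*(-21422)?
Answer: 6922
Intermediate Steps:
G = -198 (G = -21620 + 21422 = -198)
(4*(1 - 2) - 78)² - G = (4*(1 - 2) - 78)² - 1*(-198) = (4*(-1) - 78)² + 198 = (-4 - 78)² + 198 = (-82)² + 198 = 6724 + 198 = 6922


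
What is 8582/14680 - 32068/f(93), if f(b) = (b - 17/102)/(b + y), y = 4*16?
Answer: -221724740953/4088380 ≈ -54233.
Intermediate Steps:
y = 64
f(b) = (-⅙ + b)/(64 + b) (f(b) = (b - 17/102)/(b + 64) = (b - 17*1/102)/(64 + b) = (b - ⅙)/(64 + b) = (-⅙ + b)/(64 + b))
8582/14680 - 32068/f(93) = 8582/14680 - 32068*(64 + 93)/(-⅙ + 93) = 8582*(1/14680) - 32068/((557/6)/157) = 4291/7340 - 32068/((1/157)*(557/6)) = 4291/7340 - 32068/557/942 = 4291/7340 - 32068*942/557 = 4291/7340 - 30208056/557 = -221724740953/4088380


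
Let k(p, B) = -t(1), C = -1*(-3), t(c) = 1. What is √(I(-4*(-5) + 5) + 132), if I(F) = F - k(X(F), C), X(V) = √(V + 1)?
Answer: √158 ≈ 12.570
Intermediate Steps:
C = 3
X(V) = √(1 + V)
k(p, B) = -1 (k(p, B) = -1*1 = -1)
I(F) = 1 + F (I(F) = F - 1*(-1) = F + 1 = 1 + F)
√(I(-4*(-5) + 5) + 132) = √((1 + (-4*(-5) + 5)) + 132) = √((1 + (20 + 5)) + 132) = √((1 + 25) + 132) = √(26 + 132) = √158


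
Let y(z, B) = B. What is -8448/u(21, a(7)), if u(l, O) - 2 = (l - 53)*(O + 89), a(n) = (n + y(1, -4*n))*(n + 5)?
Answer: -4224/2609 ≈ -1.6190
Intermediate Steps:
a(n) = -3*n*(5 + n) (a(n) = (n - 4*n)*(n + 5) = (-3*n)*(5 + n) = -3*n*(5 + n))
u(l, O) = 2 + (-53 + l)*(89 + O) (u(l, O) = 2 + (l - 53)*(O + 89) = 2 + (-53 + l)*(89 + O))
-8448/u(21, a(7)) = -8448/(-4715 - 159*7*(-5 - 1*7) + 89*21 + (3*7*(-5 - 1*7))*21) = -8448/(-4715 - 159*7*(-5 - 7) + 1869 + (3*7*(-5 - 7))*21) = -8448/(-4715 - 159*7*(-12) + 1869 + (3*7*(-12))*21) = -8448/(-4715 - 53*(-252) + 1869 - 252*21) = -8448/(-4715 + 13356 + 1869 - 5292) = -8448/5218 = -8448*1/5218 = -4224/2609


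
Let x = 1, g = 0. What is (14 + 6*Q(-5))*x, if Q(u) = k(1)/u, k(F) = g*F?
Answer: 14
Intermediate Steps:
k(F) = 0 (k(F) = 0*F = 0)
Q(u) = 0 (Q(u) = 0/u = 0)
(14 + 6*Q(-5))*x = (14 + 6*0)*1 = (14 + 0)*1 = 14*1 = 14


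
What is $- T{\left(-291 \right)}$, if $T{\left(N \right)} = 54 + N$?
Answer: $237$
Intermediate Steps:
$- T{\left(-291 \right)} = - (54 - 291) = \left(-1\right) \left(-237\right) = 237$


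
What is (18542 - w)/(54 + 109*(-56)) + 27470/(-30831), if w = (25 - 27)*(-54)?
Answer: -367266077/93263775 ≈ -3.9379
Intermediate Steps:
w = 108 (w = -2*(-54) = 108)
(18542 - w)/(54 + 109*(-56)) + 27470/(-30831) = (18542 - 1*108)/(54 + 109*(-56)) + 27470/(-30831) = (18542 - 108)/(54 - 6104) + 27470*(-1/30831) = 18434/(-6050) - 27470/30831 = 18434*(-1/6050) - 27470/30831 = -9217/3025 - 27470/30831 = -367266077/93263775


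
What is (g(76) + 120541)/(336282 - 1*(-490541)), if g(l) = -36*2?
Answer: 120469/826823 ≈ 0.14570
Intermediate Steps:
g(l) = -72
(g(76) + 120541)/(336282 - 1*(-490541)) = (-72 + 120541)/(336282 - 1*(-490541)) = 120469/(336282 + 490541) = 120469/826823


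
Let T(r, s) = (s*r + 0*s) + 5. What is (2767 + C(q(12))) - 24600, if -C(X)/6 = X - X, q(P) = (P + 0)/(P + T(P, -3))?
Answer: -21833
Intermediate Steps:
T(r, s) = 5 + r*s (T(r, s) = (r*s + 0) + 5 = r*s + 5 = 5 + r*s)
q(P) = P/(5 - 2*P) (q(P) = (P + 0)/(P + (5 + P*(-3))) = P/(P + (5 - 3*P)) = P/(5 - 2*P))
C(X) = 0 (C(X) = -6*(X - X) = -6*0 = 0)
(2767 + C(q(12))) - 24600 = (2767 + 0) - 24600 = 2767 - 24600 = -21833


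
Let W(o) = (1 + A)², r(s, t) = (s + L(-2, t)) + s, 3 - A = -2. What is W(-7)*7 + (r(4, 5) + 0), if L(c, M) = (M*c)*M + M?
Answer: 215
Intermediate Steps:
A = 5 (A = 3 - 1*(-2) = 3 + 2 = 5)
L(c, M) = M + c*M² (L(c, M) = c*M² + M = M + c*M²)
r(s, t) = 2*s + t*(1 - 2*t) (r(s, t) = (s + t*(1 + t*(-2))) + s = (s + t*(1 - 2*t)) + s = 2*s + t*(1 - 2*t))
W(o) = 36 (W(o) = (1 + 5)² = 6² = 36)
W(-7)*7 + (r(4, 5) + 0) = 36*7 + ((2*4 + 5*(1 - 2*5)) + 0) = 252 + ((8 + 5*(1 - 10)) + 0) = 252 + ((8 + 5*(-9)) + 0) = 252 + ((8 - 45) + 0) = 252 + (-37 + 0) = 252 - 37 = 215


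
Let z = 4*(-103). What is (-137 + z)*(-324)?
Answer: 177876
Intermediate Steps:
z = -412
(-137 + z)*(-324) = (-137 - 412)*(-324) = -549*(-324) = 177876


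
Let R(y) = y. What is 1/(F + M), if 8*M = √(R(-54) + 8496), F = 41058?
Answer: 145984/5993810603 - 4*√938/17981431809 ≈ 2.4349e-5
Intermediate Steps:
M = 3*√938/8 (M = √(-54 + 8496)/8 = √8442/8 = (3*√938)/8 = 3*√938/8 ≈ 11.485)
1/(F + M) = 1/(41058 + 3*√938/8)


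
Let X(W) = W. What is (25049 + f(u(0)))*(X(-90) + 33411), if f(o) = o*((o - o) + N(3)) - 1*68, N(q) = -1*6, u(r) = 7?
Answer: 830992419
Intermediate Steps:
N(q) = -6
f(o) = -68 - 6*o (f(o) = o*((o - o) - 6) - 1*68 = o*(0 - 6) - 68 = o*(-6) - 68 = -6*o - 68 = -68 - 6*o)
(25049 + f(u(0)))*(X(-90) + 33411) = (25049 + (-68 - 6*7))*(-90 + 33411) = (25049 + (-68 - 42))*33321 = (25049 - 110)*33321 = 24939*33321 = 830992419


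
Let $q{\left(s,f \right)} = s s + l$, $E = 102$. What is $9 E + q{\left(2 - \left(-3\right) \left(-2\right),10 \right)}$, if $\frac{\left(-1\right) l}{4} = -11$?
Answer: $978$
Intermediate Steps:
$l = 44$ ($l = \left(-4\right) \left(-11\right) = 44$)
$q{\left(s,f \right)} = 44 + s^{2}$ ($q{\left(s,f \right)} = s s + 44 = s^{2} + 44 = 44 + s^{2}$)
$9 E + q{\left(2 - \left(-3\right) \left(-2\right),10 \right)} = 9 \cdot 102 + \left(44 + \left(2 - \left(-3\right) \left(-2\right)\right)^{2}\right) = 918 + \left(44 + \left(2 - 6\right)^{2}\right) = 918 + \left(44 + \left(-4\right)^{2}\right) = 918 + \left(44 + 16\right) = 918 + 60 = 978$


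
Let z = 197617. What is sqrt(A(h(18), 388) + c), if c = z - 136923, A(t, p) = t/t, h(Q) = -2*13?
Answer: sqrt(60695) ≈ 246.36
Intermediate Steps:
h(Q) = -26
A(t, p) = 1
c = 60694 (c = 197617 - 136923 = 60694)
sqrt(A(h(18), 388) + c) = sqrt(1 + 60694) = sqrt(60695)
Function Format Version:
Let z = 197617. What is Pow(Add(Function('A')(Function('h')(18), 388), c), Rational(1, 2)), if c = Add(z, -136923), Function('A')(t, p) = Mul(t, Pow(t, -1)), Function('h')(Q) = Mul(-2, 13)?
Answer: Pow(60695, Rational(1, 2)) ≈ 246.36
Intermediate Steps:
Function('h')(Q) = -26
Function('A')(t, p) = 1
c = 60694 (c = Add(197617, -136923) = 60694)
Pow(Add(Function('A')(Function('h')(18), 388), c), Rational(1, 2)) = Pow(Add(1, 60694), Rational(1, 2)) = Pow(60695, Rational(1, 2))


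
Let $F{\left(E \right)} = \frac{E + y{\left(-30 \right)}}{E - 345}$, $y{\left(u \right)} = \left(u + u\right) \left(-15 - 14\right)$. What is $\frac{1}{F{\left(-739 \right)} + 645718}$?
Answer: $\frac{1084}{699957311} \approx 1.5487 \cdot 10^{-6}$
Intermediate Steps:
$y{\left(u \right)} = - 58 u$ ($y{\left(u \right)} = 2 u \left(-29\right) = - 58 u$)
$F{\left(E \right)} = \frac{1740 + E}{-345 + E}$ ($F{\left(E \right)} = \frac{E - -1740}{E - 345} = \frac{E + 1740}{-345 + E} = \frac{1740 + E}{-345 + E}$)
$\frac{1}{F{\left(-739 \right)} + 645718} = \frac{1}{\frac{1740 - 739}{-345 - 739} + 645718} = \frac{1}{\frac{1}{-1084} \cdot 1001 + 645718} = \frac{1}{\left(- \frac{1}{1084}\right) 1001 + 645718} = \frac{1}{- \frac{1001}{1084} + 645718} = \frac{1}{\frac{699957311}{1084}} = \frac{1084}{699957311}$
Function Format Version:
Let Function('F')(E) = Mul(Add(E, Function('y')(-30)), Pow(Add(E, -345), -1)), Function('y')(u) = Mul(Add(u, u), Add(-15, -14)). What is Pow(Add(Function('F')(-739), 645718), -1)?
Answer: Rational(1084, 699957311) ≈ 1.5487e-6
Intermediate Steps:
Function('y')(u) = Mul(-58, u) (Function('y')(u) = Mul(Mul(2, u), -29) = Mul(-58, u))
Function('F')(E) = Mul(Pow(Add(-345, E), -1), Add(1740, E)) (Function('F')(E) = Mul(Add(E, Mul(-58, -30)), Pow(Add(E, -345), -1)) = Mul(Add(E, 1740), Pow(Add(-345, E), -1)) = Mul(Add(1740, E), Pow(Add(-345, E), -1)) = Mul(Pow(Add(-345, E), -1), Add(1740, E)))
Pow(Add(Function('F')(-739), 645718), -1) = Pow(Add(Mul(Pow(Add(-345, -739), -1), Add(1740, -739)), 645718), -1) = Pow(Add(Mul(Pow(-1084, -1), 1001), 645718), -1) = Pow(Add(Mul(Rational(-1, 1084), 1001), 645718), -1) = Pow(Add(Rational(-1001, 1084), 645718), -1) = Pow(Rational(699957311, 1084), -1) = Rational(1084, 699957311)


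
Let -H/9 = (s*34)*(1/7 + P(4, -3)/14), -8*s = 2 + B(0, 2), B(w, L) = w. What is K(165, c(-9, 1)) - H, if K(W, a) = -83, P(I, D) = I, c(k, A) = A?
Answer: -1621/14 ≈ -115.79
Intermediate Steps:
s = -¼ (s = -(2 + 0)/8 = -⅛*2 = -¼ ≈ -0.25000)
H = 459/14 (H = -9*(-¼*34)*(1/7 + 4/14) = -(-153)*(1*(⅐) + 4*(1/14))/2 = -(-153)*(⅐ + 2/7)/2 = -(-153)*3/(2*7) = -9*(-51/14) = 459/14 ≈ 32.786)
K(165, c(-9, 1)) - H = -83 - 1*459/14 = -83 - 459/14 = -1621/14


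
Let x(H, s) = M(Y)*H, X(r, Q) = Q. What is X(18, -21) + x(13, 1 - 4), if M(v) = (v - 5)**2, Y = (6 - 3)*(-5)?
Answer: 5179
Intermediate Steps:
Y = -15 (Y = 3*(-5) = -15)
M(v) = (-5 + v)**2
x(H, s) = 400*H (x(H, s) = (-5 - 15)**2*H = (-20)**2*H = 400*H)
X(18, -21) + x(13, 1 - 4) = -21 + 400*13 = -21 + 5200 = 5179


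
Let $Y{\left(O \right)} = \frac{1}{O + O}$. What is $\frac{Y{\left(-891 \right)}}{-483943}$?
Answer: $\frac{1}{862386426} \approx 1.1596 \cdot 10^{-9}$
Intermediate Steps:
$Y{\left(O \right)} = \frac{1}{2 O}$
$\frac{Y{\left(-891 \right)}}{-483943} = \frac{\frac{1}{2} \frac{1}{-891}}{-483943} = \frac{1}{2} \left(- \frac{1}{891}\right) \left(- \frac{1}{483943}\right) = \left(- \frac{1}{1782}\right) \left(- \frac{1}{483943}\right) = \frac{1}{862386426}$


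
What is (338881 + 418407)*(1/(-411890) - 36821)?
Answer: -5742591273087004/205945 ≈ -2.7884e+10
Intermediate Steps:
(338881 + 418407)*(1/(-411890) - 36821) = 757288*(-1/411890 - 36821) = 757288*(-15166201691/411890) = -5742591273087004/205945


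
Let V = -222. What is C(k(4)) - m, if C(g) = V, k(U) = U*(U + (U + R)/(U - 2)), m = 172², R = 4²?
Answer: -29806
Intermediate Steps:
R = 16
m = 29584
k(U) = U*(U + (16 + U)/(-2 + U)) (k(U) = U*(U + (U + 16)/(U - 2)) = U*(U + (16 + U)/(-2 + U)))
C(g) = -222
C(k(4)) - m = -222 - 1*29584 = -222 - 29584 = -29806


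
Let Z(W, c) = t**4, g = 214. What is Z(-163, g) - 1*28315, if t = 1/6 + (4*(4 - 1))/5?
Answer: -22899996959/810000 ≈ -28272.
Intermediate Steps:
t = 77/30 (t = 1*(1/6) + (4*3)*(1/5) = 1/6 + 12*(1/5) = 1/6 + 12/5 = 77/30 ≈ 2.5667)
Z(W, c) = 35153041/810000 (Z(W, c) = (77/30)**4 = 35153041/810000)
Z(-163, g) - 1*28315 = 35153041/810000 - 1*28315 = 35153041/810000 - 28315 = -22899996959/810000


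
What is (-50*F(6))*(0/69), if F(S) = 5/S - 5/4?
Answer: 0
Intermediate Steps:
F(S) = -5/4 + 5/S (F(S) = 5/S - 5*1/4 = 5/S - 5/4 = -5/4 + 5/S)
(-50*F(6))*(0/69) = (-50*(-5/4 + 5/6))*(0/69) = (-50*(-5/4 + 5*(1/6)))*(0*(1/69)) = -50*(-5/4 + 5/6)*0 = -50*(-5/12)*0 = (125/6)*0 = 0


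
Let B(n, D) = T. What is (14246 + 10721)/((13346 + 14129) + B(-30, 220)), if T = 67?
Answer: 24967/27542 ≈ 0.90651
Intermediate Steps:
B(n, D) = 67
(14246 + 10721)/((13346 + 14129) + B(-30, 220)) = (14246 + 10721)/((13346 + 14129) + 67) = 24967/(27475 + 67) = 24967/27542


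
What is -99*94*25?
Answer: -232650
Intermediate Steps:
-99*94*25 = -9306*25 = -232650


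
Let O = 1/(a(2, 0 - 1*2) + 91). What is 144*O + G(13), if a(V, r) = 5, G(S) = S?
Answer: 29/2 ≈ 14.500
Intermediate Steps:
O = 1/96 (O = 1/(5 + 91) = 1/96 ≈ 0.010417)
144*O + G(13) = 144*(1/96) + 13 = 3/2 + 13 = 29/2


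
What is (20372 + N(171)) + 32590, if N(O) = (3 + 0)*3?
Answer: 52971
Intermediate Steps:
N(O) = 9 (N(O) = 3*3 = 9)
(20372 + N(171)) + 32590 = (20372 + 9) + 32590 = 20381 + 32590 = 52971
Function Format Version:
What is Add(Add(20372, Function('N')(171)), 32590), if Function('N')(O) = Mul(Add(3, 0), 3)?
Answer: 52971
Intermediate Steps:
Function('N')(O) = 9 (Function('N')(O) = Mul(3, 3) = 9)
Add(Add(20372, Function('N')(171)), 32590) = Add(Add(20372, 9), 32590) = Add(20381, 32590) = 52971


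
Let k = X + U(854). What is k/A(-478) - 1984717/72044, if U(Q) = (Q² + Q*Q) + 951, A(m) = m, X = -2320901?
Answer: 4364578519/2459788 ≈ 1774.4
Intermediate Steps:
U(Q) = 951 + 2*Q² (U(Q) = (Q² + Q²) + 951 = 2*Q² + 951 = 951 + 2*Q²)
k = -861318 (k = -2320901 + (951 + 2*854²) = -2320901 + (951 + 2*729316) = -2320901 + (951 + 1458632) = -2320901 + 1459583 = -861318)
k/A(-478) - 1984717/72044 = -861318/(-478) - 1984717/72044 = -861318*(-1/478) - 1984717*1/72044 = 430659/239 - 283531/10292 = 4364578519/2459788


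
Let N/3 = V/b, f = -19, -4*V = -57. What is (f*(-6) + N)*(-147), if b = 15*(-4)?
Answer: -1332261/80 ≈ -16653.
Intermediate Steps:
b = -60
V = 57/4 (V = -¼*(-57) = 57/4 ≈ 14.250)
N = -57/80 (N = 3*((57/4)/(-60)) = 3*((57/4)*(-1/60)) = 3*(-19/80) = -57/80 ≈ -0.71250)
(f*(-6) + N)*(-147) = (-19*(-6) - 57/80)*(-147) = (114 - 57/80)*(-147) = (9063/80)*(-147) = -1332261/80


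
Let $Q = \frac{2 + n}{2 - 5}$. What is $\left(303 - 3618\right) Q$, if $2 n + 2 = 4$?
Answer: $3315$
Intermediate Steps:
$n = 1$ ($n = -1 + \frac{1}{2} \cdot 4 = -1 + 2 = 1$)
$Q = -1$ ($Q = \frac{2 + 1}{2 - 5} = \frac{3}{-3} = 3 \left(- \frac{1}{3}\right) = -1$)
$\left(303 - 3618\right) Q = \left(303 - 3618\right) \left(-1\right) = \left(-3315\right) \left(-1\right) = 3315$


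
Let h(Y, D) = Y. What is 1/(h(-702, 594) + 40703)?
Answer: 1/40001 ≈ 2.4999e-5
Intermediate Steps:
1/(h(-702, 594) + 40703) = 1/(-702 + 40703) = 1/40001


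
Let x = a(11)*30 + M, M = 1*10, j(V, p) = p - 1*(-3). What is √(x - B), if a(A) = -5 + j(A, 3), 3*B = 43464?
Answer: 4*I*√903 ≈ 120.2*I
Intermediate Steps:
B = 14488 (B = (⅓)*43464 = 14488)
j(V, p) = 3 + p (j(V, p) = p + 3 = 3 + p)
M = 10
a(A) = 1 (a(A) = -5 + (3 + 3) = -5 + 6 = 1)
x = 40 (x = 1*30 + 10 = 30 + 10 = 40)
√(x - B) = √(40 - 1*14488) = √(40 - 14488) = √(-14448) = 4*I*√903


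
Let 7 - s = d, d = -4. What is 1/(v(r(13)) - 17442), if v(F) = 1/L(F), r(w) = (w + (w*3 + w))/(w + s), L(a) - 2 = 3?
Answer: -5/87209 ≈ -5.7334e-5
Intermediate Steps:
s = 11 (s = 7 - 1*(-4) = 7 + 4 = 11)
L(a) = 5 (L(a) = 2 + 3 = 5)
r(w) = 5*w/(11 + w) (r(w) = (w + (w*3 + w))/(w + 11) = (w + (3*w + w))/(11 + w) = (w + 4*w)/(11 + w) = (5*w)/(11 + w) = 5*w/(11 + w))
v(F) = ⅕ (v(F) = 1/5 = ⅕)
1/(v(r(13)) - 17442) = 1/(⅕ - 17442) = 1/(-87209/5) = -5/87209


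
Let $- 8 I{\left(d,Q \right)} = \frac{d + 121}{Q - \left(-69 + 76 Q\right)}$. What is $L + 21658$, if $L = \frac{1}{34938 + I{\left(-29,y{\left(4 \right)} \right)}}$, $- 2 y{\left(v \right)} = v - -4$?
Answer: $\frac{558434659156}{25784221} \approx 21658.0$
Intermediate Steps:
$y{\left(v \right)} = -2 - \frac{v}{2}$ ($y{\left(v \right)} = - \frac{v - -4}{2} = - \frac{v + 4}{2} = - \frac{4 + v}{2} = -2 - \frac{v}{2}$)
$I{\left(d,Q \right)} = - \frac{121 + d}{8 \left(69 - 75 Q\right)}$ ($I{\left(d,Q \right)} = - \frac{\left(d + 121\right) \frac{1}{Q - \left(-69 + 76 Q\right)}}{8} = - \frac{\left(121 + d\right) \frac{1}{Q - \left(-69 + 76 Q\right)}}{8} = - \frac{\left(121 + d\right) \frac{1}{69 - 75 Q}}{8} = - \frac{\frac{1}{69 - 75 Q} \left(121 + d\right)}{8} = - \frac{121 + d}{8 \left(69 - 75 Q\right)}$)
$L = \frac{738}{25784221}$ ($L = \frac{1}{34938 + \frac{121 - 29}{24 \left(-23 + 25 \left(-2 - 2\right)\right)}} = \frac{1}{34938 + \frac{1}{24} \frac{1}{-23 + 25 \left(-2 - 2\right)} 92} = \frac{1}{34938 + \frac{1}{24} \frac{1}{-23 + 25 \left(-4\right)} 92} = \frac{1}{34938 + \frac{1}{24} \frac{1}{-23 - 100} \cdot 92} = \frac{1}{34938 + \frac{1}{24} \frac{1}{-123} \cdot 92} = \frac{1}{34938 + \frac{1}{24} \left(- \frac{1}{123}\right) 92} = \frac{1}{34938 - \frac{23}{738}} = \frac{1}{\frac{25784221}{738}} = \frac{738}{25784221} \approx 2.8622 \cdot 10^{-5}$)
$L + 21658 = \frac{738}{25784221} + 21658 = \frac{558434659156}{25784221}$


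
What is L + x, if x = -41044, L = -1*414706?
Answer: -455750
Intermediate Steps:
L = -414706
L + x = -414706 - 41044 = -455750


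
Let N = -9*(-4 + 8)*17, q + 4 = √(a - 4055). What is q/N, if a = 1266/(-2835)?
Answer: 1/153 - I*√402401685/192780 ≈ 0.0065359 - 0.10406*I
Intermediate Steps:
a = -422/945 (a = 1266*(-1/2835) = -422/945 ≈ -0.44656)
q = -4 + I*√402401685/315 (q = -4 + √(-422/945 - 4055) = -4 + √(-3832397/945) = -4 + I*√402401685/315 ≈ -4.0 + 63.682*I)
N = -612 (N = -9*4*17 = -36*17 = -612)
q/N = (-4 + I*√402401685/315)/(-612) = (-4 + I*√402401685/315)*(-1/612) = 1/153 - I*√402401685/192780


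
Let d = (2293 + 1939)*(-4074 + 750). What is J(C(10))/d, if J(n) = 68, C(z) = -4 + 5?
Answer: -17/3516792 ≈ -4.8339e-6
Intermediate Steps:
C(z) = 1
d = -14067168 (d = 4232*(-3324) = -14067168)
J(C(10))/d = 68/(-14067168) = 68*(-1/14067168) = -17/3516792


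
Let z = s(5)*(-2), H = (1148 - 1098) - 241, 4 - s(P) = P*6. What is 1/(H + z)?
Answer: -1/139 ≈ -0.0071942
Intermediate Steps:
s(P) = 4 - 6*P (s(P) = 4 - P*6 = 4 - 6*P)
H = -191 (H = 50 - 241 = -191)
z = 52 (z = (4 - 6*5)*(-2) = (4 - 30)*(-2) = -26*(-2) = 52)
1/(H + z) = 1/(-191 + 52) = 1/(-139) = -1/139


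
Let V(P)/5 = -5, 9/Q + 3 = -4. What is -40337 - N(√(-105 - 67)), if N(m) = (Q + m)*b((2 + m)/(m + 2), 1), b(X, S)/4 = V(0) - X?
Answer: -283295/7 + 208*I*√43 ≈ -40471.0 + 1363.9*I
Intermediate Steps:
Q = -9/7 (Q = 9/(-3 - 4) = 9/(-7) = 9*(-⅐) = -9/7 ≈ -1.2857)
V(P) = -25 (V(P) = 5*(-5) = -25)
b(X, S) = -100 - 4*X (b(X, S) = 4*(-25 - X) = -100 - 4*X)
N(m) = 936/7 - 104*m (N(m) = (-9/7 + m)*(-100 - 4*(2 + m)/(m + 2)) = (-9/7 + m)*(-100 - 4*(2 + m)/(2 + m)) = (-9/7 + m)*(-100 - 4*1) = (-9/7 + m)*(-100 - 4) = (-9/7 + m)*(-104) = 936/7 - 104*m)
-40337 - N(√(-105 - 67)) = -40337 - (936/7 - 104*√(-105 - 67)) = -40337 - (936/7 - 208*I*√43) = -40337 + (-936/7 + 208*I*√43) = -283295/7 + 208*I*√43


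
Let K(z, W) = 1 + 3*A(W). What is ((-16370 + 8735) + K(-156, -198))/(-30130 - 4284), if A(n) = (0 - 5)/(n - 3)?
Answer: 511473/2305738 ≈ 0.22183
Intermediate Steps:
A(n) = -5/(-3 + n)
K(z, W) = 1 - 15/(-3 + W) (K(z, W) = 1 + 3*(-5/(-3 + W)) = 1 - 15/(-3 + W))
((-16370 + 8735) + K(-156, -198))/(-30130 - 4284) = ((-16370 + 8735) + (-18 - 198)/(-3 - 198))/(-30130 - 4284) = (-7635 - 216/(-201))/(-34414) = (-7635 - 1/201*(-216))*(-1/34414) = (-7635 + 72/67)*(-1/34414) = -511473/67*(-1/34414) = 511473/2305738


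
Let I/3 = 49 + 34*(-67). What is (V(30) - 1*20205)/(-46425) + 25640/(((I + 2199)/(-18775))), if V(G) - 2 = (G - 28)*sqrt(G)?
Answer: 931194493586/8681475 - 2*sqrt(30)/46425 ≈ 1.0726e+5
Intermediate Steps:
V(G) = 2 + sqrt(G)*(-28 + G) (V(G) = 2 + (G - 28)*sqrt(G) = 2 + (-28 + G)*sqrt(G) = 2 + sqrt(G)*(-28 + G))
I = -6687 (I = 3*(49 + 34*(-67)) = 3*(49 - 2278) = 3*(-2229) = -6687)
(V(30) - 1*20205)/(-46425) + 25640/(((I + 2199)/(-18775))) = ((2 + 30**(3/2) - 28*sqrt(30)) - 1*20205)/(-46425) + 25640/(((-6687 + 2199)/(-18775))) = ((2 + 30*sqrt(30) - 28*sqrt(30)) - 20205)*(-1/46425) + 25640/((-4488*(-1/18775))) = ((2 + 2*sqrt(30)) - 20205)*(-1/46425) + 25640/(4488/18775) = (-20203 + 2*sqrt(30))*(-1/46425) + 25640*(18775/4488) = (20203/46425 - 2*sqrt(30)/46425) + 60173875/561 = 931194493586/8681475 - 2*sqrt(30)/46425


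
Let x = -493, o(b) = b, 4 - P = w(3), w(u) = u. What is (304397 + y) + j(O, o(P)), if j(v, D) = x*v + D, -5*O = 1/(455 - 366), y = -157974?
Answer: 65159173/445 ≈ 1.4643e+5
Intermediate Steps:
P = 1 (P = 4 - 1*3 = 4 - 3 = 1)
O = -1/445 (O = -1/(5*(455 - 366)) = -1/5/89 = -1/5*1/89 = -1/445 ≈ -0.0022472)
j(v, D) = D - 493*v (j(v, D) = -493*v + D = D - 493*v)
(304397 + y) + j(O, o(P)) = (304397 - 157974) + (1 - 493*(-1/445)) = 146423 + (1 + 493/445) = 146423 + 938/445 = 65159173/445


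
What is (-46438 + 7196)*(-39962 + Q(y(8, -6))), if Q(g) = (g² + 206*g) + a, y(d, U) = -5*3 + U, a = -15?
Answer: 1721232604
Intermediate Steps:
y(d, U) = -15 + U
Q(g) = -15 + g² + 206*g (Q(g) = (g² + 206*g) - 15 = -15 + g² + 206*g)
(-46438 + 7196)*(-39962 + Q(y(8, -6))) = (-46438 + 7196)*(-39962 + (-15 + (-15 - 6)² + 206*(-15 - 6))) = -39242*(-39962 + (-15 + (-21)² + 206*(-21))) = -39242*(-39962 + (-15 + 441 - 4326)) = -39242*(-39962 - 3900) = -39242*(-43862) = 1721232604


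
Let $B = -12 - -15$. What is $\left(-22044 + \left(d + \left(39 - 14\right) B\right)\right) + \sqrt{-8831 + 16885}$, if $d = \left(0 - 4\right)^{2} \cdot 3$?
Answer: $-21921 + \sqrt{8054} \approx -21831.0$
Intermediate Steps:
$B = 3$ ($B = -12 + 15 = 3$)
$d = 48$ ($d = \left(-4\right)^{2} \cdot 3 = 16 \cdot 3 = 48$)
$\left(-22044 + \left(d + \left(39 - 14\right) B\right)\right) + \sqrt{-8831 + 16885} = \left(-22044 + \left(48 + \left(39 - 14\right) 3\right)\right) + \sqrt{-8831 + 16885} = \left(-22044 + \left(48 + \left(39 - 14\right) 3\right)\right) + \sqrt{8054} = \left(-22044 + \left(48 + 25 \cdot 3\right)\right) + \sqrt{8054} = \left(-22044 + \left(48 + 75\right)\right) + \sqrt{8054} = \left(-22044 + 123\right) + \sqrt{8054} = -21921 + \sqrt{8054}$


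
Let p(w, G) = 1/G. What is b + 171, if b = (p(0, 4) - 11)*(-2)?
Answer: 385/2 ≈ 192.50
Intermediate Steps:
b = 43/2 (b = (1/4 - 11)*(-2) = (¼ - 11)*(-2) = -43/4*(-2) = 43/2 ≈ 21.500)
b + 171 = 43/2 + 171 = 385/2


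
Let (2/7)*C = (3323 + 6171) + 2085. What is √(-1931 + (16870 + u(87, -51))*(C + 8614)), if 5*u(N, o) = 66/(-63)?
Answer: √9139592787045/105 ≈ 28792.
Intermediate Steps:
u(N, o) = -22/105 (u(N, o) = (66/(-63))/5 = (66*(-1/63))/5 = (⅕)*(-22/21) = -22/105)
C = 81053/2 (C = 7*((3323 + 6171) + 2085)/2 = 7*(9494 + 2085)/2 = (7/2)*11579 = 81053/2 ≈ 40527.)
√(-1931 + (16870 + u(87, -51))*(C + 8614)) = √(-1931 + (16870 - 22/105)*(81053/2 + 8614)) = √(-1931 + (1771328/105)*(98281/2)) = √(-1931 + 87043943584/105) = √(87043740829/105) = √9139592787045/105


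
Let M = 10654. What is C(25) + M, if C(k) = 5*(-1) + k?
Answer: 10674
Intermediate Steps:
C(k) = -5 + k
C(25) + M = (-5 + 25) + 10654 = 20 + 10654 = 10674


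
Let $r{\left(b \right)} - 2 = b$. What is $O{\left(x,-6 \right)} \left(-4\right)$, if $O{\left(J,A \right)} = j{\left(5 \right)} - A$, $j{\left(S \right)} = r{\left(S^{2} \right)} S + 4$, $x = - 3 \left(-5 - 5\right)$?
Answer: $-580$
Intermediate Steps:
$x = 30$ ($x = \left(-3\right) \left(-10\right) = 30$)
$r{\left(b \right)} = 2 + b$
$j{\left(S \right)} = 4 + S \left(2 + S^{2}\right)$ ($j{\left(S \right)} = \left(2 + S^{2}\right) S + 4 = S \left(2 + S^{2}\right) + 4 = 4 + S \left(2 + S^{2}\right)$)
$O{\left(J,A \right)} = 139 - A$ ($O{\left(J,A \right)} = \left(4 + 5 \left(2 + 5^{2}\right)\right) - A = \left(4 + 5 \left(2 + 25\right)\right) - A = \left(4 + 5 \cdot 27\right) - A = \left(4 + 135\right) - A = 139 - A$)
$O{\left(x,-6 \right)} \left(-4\right) = \left(139 - -6\right) \left(-4\right) = \left(139 + 6\right) \left(-4\right) = 145 \left(-4\right) = -580$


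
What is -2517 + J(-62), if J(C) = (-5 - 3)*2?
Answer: -2533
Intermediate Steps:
J(C) = -16 (J(C) = -8*2 = -16)
-2517 + J(-62) = -2517 - 16 = -2533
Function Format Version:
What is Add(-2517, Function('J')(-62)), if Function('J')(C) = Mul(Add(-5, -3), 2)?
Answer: -2533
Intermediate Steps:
Function('J')(C) = -16 (Function('J')(C) = Mul(-8, 2) = -16)
Add(-2517, Function('J')(-62)) = Add(-2517, -16) = -2533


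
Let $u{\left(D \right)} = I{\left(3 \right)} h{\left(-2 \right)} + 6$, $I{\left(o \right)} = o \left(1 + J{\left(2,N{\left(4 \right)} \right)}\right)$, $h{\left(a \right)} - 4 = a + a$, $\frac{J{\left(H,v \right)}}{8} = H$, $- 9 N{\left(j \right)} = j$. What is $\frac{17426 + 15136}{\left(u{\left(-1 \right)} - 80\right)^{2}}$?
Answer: $\frac{16281}{2738} \approx 5.9463$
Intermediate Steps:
$N{\left(j \right)} = - \frac{j}{9}$
$J{\left(H,v \right)} = 8 H$
$h{\left(a \right)} = 4 + 2 a$ ($h{\left(a \right)} = 4 + \left(a + a\right) = 4 + 2 a$)
$I{\left(o \right)} = 17 o$ ($I{\left(o \right)} = o \left(1 + 8 \cdot 2\right) = o \left(1 + 16\right) = o 17 = 17 o$)
$u{\left(D \right)} = 6$ ($u{\left(D \right)} = 17 \cdot 3 \left(4 + 2 \left(-2\right)\right) + 6 = 51 \left(4 - 4\right) + 6 = 51 \cdot 0 + 6 = 0 + 6 = 6$)
$\frac{17426 + 15136}{\left(u{\left(-1 \right)} - 80\right)^{2}} = \frac{17426 + 15136}{\left(6 - 80\right)^{2}} = \frac{32562}{\left(-74\right)^{2}} = \frac{32562}{5476} = 32562 \cdot \frac{1}{5476} = \frac{16281}{2738}$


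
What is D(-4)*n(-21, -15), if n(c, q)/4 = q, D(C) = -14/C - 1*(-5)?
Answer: -510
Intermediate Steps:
D(C) = 5 - 14/C (D(C) = -14/C + 5 = 5 - 14/C)
n(c, q) = 4*q
D(-4)*n(-21, -15) = (5 - 14/(-4))*(4*(-15)) = (5 - 14*(-¼))*(-60) = (5 + 7/2)*(-60) = (17/2)*(-60) = -510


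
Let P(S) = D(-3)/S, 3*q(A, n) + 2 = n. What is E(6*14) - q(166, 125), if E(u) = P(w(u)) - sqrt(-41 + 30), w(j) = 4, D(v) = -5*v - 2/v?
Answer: -445/12 - I*sqrt(11) ≈ -37.083 - 3.3166*I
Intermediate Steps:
q(A, n) = -2/3 + n/3
P(S) = 47/(3*S) (P(S) = (-5*(-3) - 2/(-3))/S = (15 - 2*(-1/3))/S = (15 + 2/3)/S = 47/(3*S))
E(u) = 47/12 - I*sqrt(11) (E(u) = (47/3)/4 - sqrt(-41 + 30) = (47/3)*(1/4) - sqrt(-11) = 47/12 - I*sqrt(11))
E(6*14) - q(166, 125) = (47/12 - I*sqrt(11)) - (-2/3 + (1/3)*125) = (47/12 - I*sqrt(11)) - (-2/3 + 125/3) = (47/12 - I*sqrt(11)) - 1*41 = (47/12 - I*sqrt(11)) - 41 = -445/12 - I*sqrt(11)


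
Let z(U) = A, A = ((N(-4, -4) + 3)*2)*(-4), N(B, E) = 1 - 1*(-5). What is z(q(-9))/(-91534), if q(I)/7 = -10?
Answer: 36/45767 ≈ 0.00078659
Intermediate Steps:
N(B, E) = 6 (N(B, E) = 1 + 5 = 6)
q(I) = -70 (q(I) = 7*(-10) = -70)
A = -72 (A = ((6 + 3)*2)*(-4) = (9*2)*(-4) = 18*(-4) = -72)
z(U) = -72
z(q(-9))/(-91534) = -72/(-91534) = -72*(-1/91534) = 36/45767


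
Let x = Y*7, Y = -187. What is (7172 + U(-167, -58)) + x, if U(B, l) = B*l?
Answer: 15549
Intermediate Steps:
x = -1309 (x = -187*7 = -1309)
(7172 + U(-167, -58)) + x = (7172 - 167*(-58)) - 1309 = (7172 + 9686) - 1309 = 16858 - 1309 = 15549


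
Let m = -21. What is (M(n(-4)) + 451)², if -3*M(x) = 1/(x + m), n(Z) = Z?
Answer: 1144198276/5625 ≈ 2.0341e+5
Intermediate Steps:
M(x) = -1/(3*(-21 + x)) (M(x) = -1/(3*(x - 21)) = -1/(3*(-21 + x)))
(M(n(-4)) + 451)² = (-1/(-63 + 3*(-4)) + 451)² = (-1/(-63 - 12) + 451)² = (-1/(-75) + 451)² = (-1*(-1/75) + 451)² = (1/75 + 451)² = (33826/75)² = 1144198276/5625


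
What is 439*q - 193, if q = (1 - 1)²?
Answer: -193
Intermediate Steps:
q = 0 (q = 0² = 0)
439*q - 193 = 439*0 - 193 = 0 - 193 = -193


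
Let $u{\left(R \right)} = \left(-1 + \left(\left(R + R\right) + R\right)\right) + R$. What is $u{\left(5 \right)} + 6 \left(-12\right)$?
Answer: $-53$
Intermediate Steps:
$u{\left(R \right)} = -1 + 4 R$ ($u{\left(R \right)} = \left(-1 + \left(2 R + R\right)\right) + R = \left(-1 + 3 R\right) + R = -1 + 4 R$)
$u{\left(5 \right)} + 6 \left(-12\right) = \left(-1 + 4 \cdot 5\right) + 6 \left(-12\right) = \left(-1 + 20\right) - 72 = 19 - 72 = -53$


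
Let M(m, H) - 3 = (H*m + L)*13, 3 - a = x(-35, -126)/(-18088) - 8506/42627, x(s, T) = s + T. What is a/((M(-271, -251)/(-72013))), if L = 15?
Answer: -25308507030631/97422860299128 ≈ -0.25978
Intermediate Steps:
x(s, T) = T + s
a = 351443587/110148168 (a = 3 - ((-126 - 35)/(-18088) - 8506/42627) = 3 - (-161*(-1/18088) - 8506*1/42627) = 3 - (23/2584 - 8506/42627) = 3 - 1*(-20999083/110148168) = 3 + 20999083/110148168 = 351443587/110148168 ≈ 3.1906)
M(m, H) = 198 + 13*H*m (M(m, H) = 3 + (H*m + 15)*13 = 3 + (15 + H*m)*13 = 3 + (195 + 13*H*m) = 198 + 13*H*m)
a/((M(-271, -251)/(-72013))) = 351443587/(110148168*(((198 + 13*(-251)*(-271))/(-72013)))) = 351443587/(110148168*(((198 + 884273)*(-1/72013)))) = 351443587/(110148168*((884471*(-1/72013)))) = 351443587/(110148168*(-884471/72013)) = (351443587/110148168)*(-72013/884471) = -25308507030631/97422860299128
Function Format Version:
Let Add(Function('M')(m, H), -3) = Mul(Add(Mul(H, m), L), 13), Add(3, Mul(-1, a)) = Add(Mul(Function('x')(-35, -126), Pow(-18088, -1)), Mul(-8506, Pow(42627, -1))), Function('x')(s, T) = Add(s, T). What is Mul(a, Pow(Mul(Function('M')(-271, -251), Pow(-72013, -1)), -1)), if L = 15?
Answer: Rational(-25308507030631, 97422860299128) ≈ -0.25978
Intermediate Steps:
Function('x')(s, T) = Add(T, s)
a = Rational(351443587, 110148168) (a = Add(3, Mul(-1, Add(Mul(Add(-126, -35), Pow(-18088, -1)), Mul(-8506, Pow(42627, -1))))) = Add(3, Mul(-1, Add(Mul(-161, Rational(-1, 18088)), Mul(-8506, Rational(1, 42627))))) = Add(3, Mul(-1, Add(Rational(23, 2584), Rational(-8506, 42627)))) = Add(3, Mul(-1, Rational(-20999083, 110148168))) = Add(3, Rational(20999083, 110148168)) = Rational(351443587, 110148168) ≈ 3.1906)
Function('M')(m, H) = Add(198, Mul(13, H, m)) (Function('M')(m, H) = Add(3, Mul(Add(Mul(H, m), 15), 13)) = Add(3, Mul(Add(15, Mul(H, m)), 13)) = Add(3, Add(195, Mul(13, H, m))) = Add(198, Mul(13, H, m)))
Mul(a, Pow(Mul(Function('M')(-271, -251), Pow(-72013, -1)), -1)) = Mul(Rational(351443587, 110148168), Pow(Mul(Add(198, Mul(13, -251, -271)), Pow(-72013, -1)), -1)) = Mul(Rational(351443587, 110148168), Pow(Mul(Add(198, 884273), Rational(-1, 72013)), -1)) = Mul(Rational(351443587, 110148168), Pow(Mul(884471, Rational(-1, 72013)), -1)) = Mul(Rational(351443587, 110148168), Pow(Rational(-884471, 72013), -1)) = Mul(Rational(351443587, 110148168), Rational(-72013, 884471)) = Rational(-25308507030631, 97422860299128)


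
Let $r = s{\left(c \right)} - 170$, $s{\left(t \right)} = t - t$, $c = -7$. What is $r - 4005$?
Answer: $-4175$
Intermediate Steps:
$s{\left(t \right)} = 0$
$r = -170$ ($r = 0 - 170 = -170$)
$r - 4005 = -170 - 4005 = -4175$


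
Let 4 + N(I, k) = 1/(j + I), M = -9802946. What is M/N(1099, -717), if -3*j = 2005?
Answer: 12665406232/5165 ≈ 2.4522e+6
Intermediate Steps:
j = -2005/3 (j = -⅓*2005 = -2005/3 ≈ -668.33)
N(I, k) = -4 + 1/(-2005/3 + I)
M/N(1099, -717) = -9802946*(-2005 + 3*1099)/(8023 - 12*1099) = -9802946*(-2005 + 3297)/(8023 - 13188) = -9802946/(-5165/1292) = -9802946*(-1292/5165) = 12665406232/5165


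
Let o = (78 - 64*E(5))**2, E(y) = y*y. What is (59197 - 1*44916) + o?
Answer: 2330765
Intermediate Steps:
E(y) = y**2
o = 2316484 (o = (78 - 64*5**2)**2 = (78 - 64*25)**2 = (78 - 1600)**2 = (-1522)**2 = 2316484)
(59197 - 1*44916) + o = (59197 - 1*44916) + 2316484 = (59197 - 44916) + 2316484 = 14281 + 2316484 = 2330765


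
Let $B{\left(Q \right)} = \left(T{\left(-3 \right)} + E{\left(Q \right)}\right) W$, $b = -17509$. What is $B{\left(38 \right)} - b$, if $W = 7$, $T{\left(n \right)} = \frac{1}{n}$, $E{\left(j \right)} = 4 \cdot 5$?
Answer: $\frac{52940}{3} \approx 17647.0$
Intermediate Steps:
$E{\left(j \right)} = 20$
$B{\left(Q \right)} = \frac{413}{3}$ ($B{\left(Q \right)} = \left(\frac{1}{-3} + 20\right) 7 = \left(- \frac{1}{3} + 20\right) 7 = \frac{59}{3} \cdot 7 = \frac{413}{3}$)
$B{\left(38 \right)} - b = \frac{413}{3} - -17509 = \frac{413}{3} + 17509 = \frac{52940}{3}$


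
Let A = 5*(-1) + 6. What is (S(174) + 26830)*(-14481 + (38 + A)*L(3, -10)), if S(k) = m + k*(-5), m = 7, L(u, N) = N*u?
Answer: -406409517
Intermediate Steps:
A = 1 (A = -5 + 6 = 1)
S(k) = 7 - 5*k (S(k) = 7 + k*(-5) = 7 - 5*k)
(S(174) + 26830)*(-14481 + (38 + A)*L(3, -10)) = ((7 - 5*174) + 26830)*(-14481 + (38 + 1)*(-10*3)) = ((7 - 870) + 26830)*(-14481 + 39*(-30)) = (-863 + 26830)*(-14481 - 1170) = 25967*(-15651) = -406409517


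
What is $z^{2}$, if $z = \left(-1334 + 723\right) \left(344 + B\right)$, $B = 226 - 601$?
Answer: $358761481$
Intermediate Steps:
$B = -375$
$z = 18941$ ($z = \left(-1334 + 723\right) \left(344 - 375\right) = \left(-611\right) \left(-31\right) = 18941$)
$z^{2} = 18941^{2} = 358761481$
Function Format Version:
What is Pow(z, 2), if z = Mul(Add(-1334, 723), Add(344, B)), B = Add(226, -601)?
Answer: 358761481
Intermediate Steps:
B = -375
z = 18941 (z = Mul(Add(-1334, 723), Add(344, -375)) = Mul(-611, -31) = 18941)
Pow(z, 2) = Pow(18941, 2) = 358761481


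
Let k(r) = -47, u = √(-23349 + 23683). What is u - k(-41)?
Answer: 47 + √334 ≈ 65.276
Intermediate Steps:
u = √334 ≈ 18.276
u - k(-41) = √334 - 1*(-47) = √334 + 47 = 47 + √334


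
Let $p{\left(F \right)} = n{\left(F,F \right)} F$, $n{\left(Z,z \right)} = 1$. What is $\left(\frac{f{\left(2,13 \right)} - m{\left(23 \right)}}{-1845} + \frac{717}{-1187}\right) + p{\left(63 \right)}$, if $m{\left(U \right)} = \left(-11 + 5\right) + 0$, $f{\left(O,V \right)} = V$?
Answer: $\frac{136625527}{2190015} \approx 62.386$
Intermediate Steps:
$m{\left(U \right)} = -6$ ($m{\left(U \right)} = -6 + 0 = -6$)
$p{\left(F \right)} = F$ ($p{\left(F \right)} = 1 F = F$)
$\left(\frac{f{\left(2,13 \right)} - m{\left(23 \right)}}{-1845} + \frac{717}{-1187}\right) + p{\left(63 \right)} = \left(\frac{13 - -6}{-1845} + \frac{717}{-1187}\right) + 63 = \left(\left(13 + 6\right) \left(- \frac{1}{1845}\right) + 717 \left(- \frac{1}{1187}\right)\right) + 63 = \left(19 \left(- \frac{1}{1845}\right) - \frac{717}{1187}\right) + 63 = \left(- \frac{19}{1845} - \frac{717}{1187}\right) + 63 = - \frac{1345418}{2190015} + 63 = \frac{136625527}{2190015}$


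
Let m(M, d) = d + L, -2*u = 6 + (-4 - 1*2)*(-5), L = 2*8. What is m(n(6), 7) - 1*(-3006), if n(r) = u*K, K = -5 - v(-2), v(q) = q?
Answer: 3029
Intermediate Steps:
L = 16
K = -3 (K = -5 - 1*(-2) = -5 + 2 = -3)
u = -18 (u = -(6 + (-4 - 1*2)*(-5))/2 = -(6 + (-4 - 2)*(-5))/2 = -(6 - 6*(-5))/2 = -(6 + 30)/2 = -½*36 = -18)
n(r) = 54 (n(r) = -18*(-3) = 54)
m(M, d) = 16 + d (m(M, d) = d + 16 = 16 + d)
m(n(6), 7) - 1*(-3006) = (16 + 7) - 1*(-3006) = 23 + 3006 = 3029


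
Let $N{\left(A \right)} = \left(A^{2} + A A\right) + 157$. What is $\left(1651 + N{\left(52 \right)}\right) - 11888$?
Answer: $-4672$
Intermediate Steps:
$N{\left(A \right)} = 157 + 2 A^{2}$ ($N{\left(A \right)} = \left(A^{2} + A^{2}\right) + 157 = 2 A^{2} + 157 = 157 + 2 A^{2}$)
$\left(1651 + N{\left(52 \right)}\right) - 11888 = \left(1651 + \left(157 + 2 \cdot 52^{2}\right)\right) - 11888 = \left(1651 + \left(157 + 2 \cdot 2704\right)\right) - 11888 = \left(1651 + \left(157 + 5408\right)\right) - 11888 = \left(1651 + 5565\right) - 11888 = 7216 - 11888 = -4672$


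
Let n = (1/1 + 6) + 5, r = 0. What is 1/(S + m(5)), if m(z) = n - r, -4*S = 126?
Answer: -2/39 ≈ -0.051282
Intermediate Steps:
S = -63/2 (S = -¼*126 = -63/2 ≈ -31.500)
n = 12 (n = (1*1 + 6) + 5 = (1 + 6) + 5 = 7 + 5 = 12)
m(z) = 12 (m(z) = 12 - 1*0 = 12 + 0 = 12)
1/(S + m(5)) = 1/(-63/2 + 12) = 1/(-39/2) = -2/39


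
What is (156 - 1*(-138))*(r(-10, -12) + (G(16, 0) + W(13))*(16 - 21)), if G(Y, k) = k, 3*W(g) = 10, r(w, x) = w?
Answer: -7840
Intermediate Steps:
W(g) = 10/3 (W(g) = (⅓)*10 = 10/3)
(156 - 1*(-138))*(r(-10, -12) + (G(16, 0) + W(13))*(16 - 21)) = (156 - 1*(-138))*(-10 + (0 + 10/3)*(16 - 21)) = (156 + 138)*(-10 + (10/3)*(-5)) = 294*(-10 - 50/3) = 294*(-80/3) = -7840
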